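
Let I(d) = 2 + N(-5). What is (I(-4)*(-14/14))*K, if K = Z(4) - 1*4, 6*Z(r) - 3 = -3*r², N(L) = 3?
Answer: 115/2 ≈ 57.500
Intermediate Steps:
I(d) = 5 (I(d) = 2 + 3 = 5)
Z(r) = ½ - r²/2 (Z(r) = ½ + (-3*r²)/6 = ½ - r²/2)
K = -23/2 (K = (½ - ½*4²) - 1*4 = (½ - ½*16) - 4 = (½ - 8) - 4 = -15/2 - 4 = -23/2 ≈ -11.500)
(I(-4)*(-14/14))*K = (5*(-14/14))*(-23/2) = (5*(-14*1/14))*(-23/2) = (5*(-1))*(-23/2) = -5*(-23/2) = 115/2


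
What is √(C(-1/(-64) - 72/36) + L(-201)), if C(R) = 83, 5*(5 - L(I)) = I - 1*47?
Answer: 4*√215/5 ≈ 11.730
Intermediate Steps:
L(I) = 72/5 - I/5 (L(I) = 5 - (I - 1*47)/5 = 5 - (I - 47)/5 = 5 - (-47 + I)/5 = 5 + (47/5 - I/5) = 72/5 - I/5)
√(C(-1/(-64) - 72/36) + L(-201)) = √(83 + (72/5 - ⅕*(-201))) = √(83 + (72/5 + 201/5)) = √(83 + 273/5) = √(688/5) = 4*√215/5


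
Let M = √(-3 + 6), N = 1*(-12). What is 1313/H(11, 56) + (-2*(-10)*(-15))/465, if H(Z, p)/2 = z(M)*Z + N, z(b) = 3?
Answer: 39863/1302 ≈ 30.617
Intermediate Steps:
N = -12
M = √3 ≈ 1.7320
H(Z, p) = -24 + 6*Z (H(Z, p) = 2*(3*Z - 12) = 2*(-12 + 3*Z) = -24 + 6*Z)
1313/H(11, 56) + (-2*(-10)*(-15))/465 = 1313/(-24 + 6*11) + (-2*(-10)*(-15))/465 = 1313/(-24 + 66) + (20*(-15))*(1/465) = 1313/42 - 300*1/465 = 1313*(1/42) - 20/31 = 1313/42 - 20/31 = 39863/1302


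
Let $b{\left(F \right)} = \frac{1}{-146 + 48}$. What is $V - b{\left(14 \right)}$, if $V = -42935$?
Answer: $- \frac{4207629}{98} \approx -42935.0$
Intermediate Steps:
$b{\left(F \right)} = - \frac{1}{98}$ ($b{\left(F \right)} = \frac{1}{-98} = - \frac{1}{98}$)
$V - b{\left(14 \right)} = -42935 - - \frac{1}{98} = -42935 + \frac{1}{98} = - \frac{4207629}{98}$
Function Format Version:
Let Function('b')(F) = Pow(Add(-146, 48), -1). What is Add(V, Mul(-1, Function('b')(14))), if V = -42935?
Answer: Rational(-4207629, 98) ≈ -42935.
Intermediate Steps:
Function('b')(F) = Rational(-1, 98) (Function('b')(F) = Pow(-98, -1) = Rational(-1, 98))
Add(V, Mul(-1, Function('b')(14))) = Add(-42935, Mul(-1, Rational(-1, 98))) = Add(-42935, Rational(1, 98)) = Rational(-4207629, 98)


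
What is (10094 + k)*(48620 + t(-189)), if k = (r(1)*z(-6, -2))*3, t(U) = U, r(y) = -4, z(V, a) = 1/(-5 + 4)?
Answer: 489443686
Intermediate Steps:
z(V, a) = -1 (z(V, a) = 1/(-1) = -1)
k = 12 (k = -4*(-1)*3 = 4*3 = 12)
(10094 + k)*(48620 + t(-189)) = (10094 + 12)*(48620 - 189) = 10106*48431 = 489443686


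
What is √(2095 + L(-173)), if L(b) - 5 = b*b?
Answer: √32029 ≈ 178.97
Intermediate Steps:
L(b) = 5 + b² (L(b) = 5 + b*b = 5 + b²)
√(2095 + L(-173)) = √(2095 + (5 + (-173)²)) = √(2095 + (5 + 29929)) = √(2095 + 29934) = √32029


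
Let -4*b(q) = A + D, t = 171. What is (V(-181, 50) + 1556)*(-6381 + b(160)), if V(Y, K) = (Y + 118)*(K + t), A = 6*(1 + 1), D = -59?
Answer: 315074059/4 ≈ 7.8769e+7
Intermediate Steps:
A = 12 (A = 6*2 = 12)
b(q) = 47/4 (b(q) = -(12 - 59)/4 = -¼*(-47) = 47/4)
V(Y, K) = (118 + Y)*(171 + K) (V(Y, K) = (Y + 118)*(K + 171) = (118 + Y)*(171 + K))
(V(-181, 50) + 1556)*(-6381 + b(160)) = ((20178 + 118*50 + 171*(-181) + 50*(-181)) + 1556)*(-6381 + 47/4) = ((20178 + 5900 - 30951 - 9050) + 1556)*(-25477/4) = (-13923 + 1556)*(-25477/4) = -12367*(-25477/4) = 315074059/4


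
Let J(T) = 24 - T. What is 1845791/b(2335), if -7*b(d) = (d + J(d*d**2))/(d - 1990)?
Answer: 1485861755/4243647672 ≈ 0.35014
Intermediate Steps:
b(d) = -(24 + d - d**3)/(7*(-1990 + d)) (b(d) = -(d + (24 - d*d**2))/(7*(d - 1990)) = -(d + (24 - d**3))/(7*(-1990 + d)) = -(24 + d - d**3)/(7*(-1990 + d)))
1845791/b(2335) = 1845791/(((-24 + 2335**3 - 1*2335)/(7*(-1990 + 2335)))) = 1845791/(((1/7)*(-24 + 12730945375 - 2335)/345)) = 1845791/(((1/7)*(1/345)*12730943016)) = 1845791/(4243647672/805) = 1845791*(805/4243647672) = 1485861755/4243647672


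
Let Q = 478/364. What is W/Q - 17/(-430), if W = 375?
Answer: 29351563/102770 ≈ 285.60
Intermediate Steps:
Q = 239/182 (Q = 478*(1/364) = 239/182 ≈ 1.3132)
W/Q - 17/(-430) = 375/(239/182) - 17/(-430) = 375*(182/239) - 17*(-1/430) = 68250/239 + 17/430 = 29351563/102770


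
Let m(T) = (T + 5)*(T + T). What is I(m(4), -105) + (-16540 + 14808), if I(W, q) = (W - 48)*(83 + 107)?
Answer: 2828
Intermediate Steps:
m(T) = 2*T*(5 + T) (m(T) = (5 + T)*(2*T) = 2*T*(5 + T))
I(W, q) = -9120 + 190*W (I(W, q) = (-48 + W)*190 = -9120 + 190*W)
I(m(4), -105) + (-16540 + 14808) = (-9120 + 190*(2*4*(5 + 4))) + (-16540 + 14808) = (-9120 + 190*(2*4*9)) - 1732 = (-9120 + 190*72) - 1732 = (-9120 + 13680) - 1732 = 4560 - 1732 = 2828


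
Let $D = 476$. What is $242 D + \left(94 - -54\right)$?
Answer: $115340$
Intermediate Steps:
$242 D + \left(94 - -54\right) = 242 \cdot 476 + \left(94 - -54\right) = 115192 + \left(94 + 54\right) = 115192 + 148 = 115340$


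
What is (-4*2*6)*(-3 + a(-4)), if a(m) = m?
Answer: 336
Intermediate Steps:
(-4*2*6)*(-3 + a(-4)) = (-4*2*6)*(-3 - 4) = -8*6*(-7) = -48*(-7) = 336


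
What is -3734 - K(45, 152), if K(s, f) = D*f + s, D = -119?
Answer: 14309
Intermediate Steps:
K(s, f) = s - 119*f (K(s, f) = -119*f + s = s - 119*f)
-3734 - K(45, 152) = -3734 - (45 - 119*152) = -3734 - (45 - 18088) = -3734 - 1*(-18043) = -3734 + 18043 = 14309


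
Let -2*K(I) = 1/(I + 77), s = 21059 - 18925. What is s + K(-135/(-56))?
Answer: 9489870/4447 ≈ 2134.0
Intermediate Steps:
s = 2134
K(I) = -1/(2*(77 + I)) (K(I) = -1/(2*(I + 77)) = -1/(2*(77 + I)))
s + K(-135/(-56)) = 2134 - 1/(154 + 2*(-135/(-56))) = 2134 - 1/(154 + 2*(-135*(-1/56))) = 2134 - 1/(154 + 2*(135/56)) = 2134 - 1/(154 + 135/28) = 2134 - 1/4447/28 = 2134 - 1*28/4447 = 2134 - 28/4447 = 9489870/4447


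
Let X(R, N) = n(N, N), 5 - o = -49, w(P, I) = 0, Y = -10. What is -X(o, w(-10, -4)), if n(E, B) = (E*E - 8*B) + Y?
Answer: 10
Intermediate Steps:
o = 54 (o = 5 - 1*(-49) = 5 + 49 = 54)
n(E, B) = -10 + E² - 8*B (n(E, B) = (E*E - 8*B) - 10 = (E² - 8*B) - 10 = -10 + E² - 8*B)
X(R, N) = -10 + N² - 8*N
-X(o, w(-10, -4)) = -(-10 + 0² - 8*0) = -(-10 + 0 + 0) = -1*(-10) = 10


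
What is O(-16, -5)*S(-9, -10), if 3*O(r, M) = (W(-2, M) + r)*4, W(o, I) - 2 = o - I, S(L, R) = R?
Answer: 440/3 ≈ 146.67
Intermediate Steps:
W(o, I) = 2 + o - I (W(o, I) = 2 + (o - I) = 2 + o - I)
O(r, M) = -4*M/3 + 4*r/3 (O(r, M) = (((2 - 2 - M) + r)*4)/3 = ((-M + r)*4)/3 = ((r - M)*4)/3 = (-4*M + 4*r)/3 = -4*M/3 + 4*r/3)
O(-16, -5)*S(-9, -10) = (-4/3*(-5) + (4/3)*(-16))*(-10) = (20/3 - 64/3)*(-10) = -44/3*(-10) = 440/3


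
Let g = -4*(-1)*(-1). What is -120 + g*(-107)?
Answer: 308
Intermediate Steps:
g = -4 (g = 4*(-1) = -4)
-120 + g*(-107) = -120 - 4*(-107) = -120 + 428 = 308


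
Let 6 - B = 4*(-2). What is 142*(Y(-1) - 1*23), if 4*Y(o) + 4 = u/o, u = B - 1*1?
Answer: -7739/2 ≈ -3869.5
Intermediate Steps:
B = 14 (B = 6 - 4*(-2) = 6 - 1*(-8) = 6 + 8 = 14)
u = 13 (u = 14 - 1*1 = 14 - 1 = 13)
Y(o) = -1 + 13/(4*o) (Y(o) = -1 + (13/o)/4 = -1 + 13/(4*o))
142*(Y(-1) - 1*23) = 142*((13/4 - 1*(-1))/(-1) - 1*23) = 142*(-(13/4 + 1) - 23) = 142*(-1*17/4 - 23) = 142*(-17/4 - 23) = 142*(-109/4) = -7739/2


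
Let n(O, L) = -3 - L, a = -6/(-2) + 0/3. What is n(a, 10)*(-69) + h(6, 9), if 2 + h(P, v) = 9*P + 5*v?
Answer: 994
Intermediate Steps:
h(P, v) = -2 + 5*v + 9*P (h(P, v) = -2 + (9*P + 5*v) = -2 + (5*v + 9*P) = -2 + 5*v + 9*P)
a = 3 (a = -6*(-½) + 0*(⅓) = 3 + 0 = 3)
n(a, 10)*(-69) + h(6, 9) = (-3 - 1*10)*(-69) + (-2 + 5*9 + 9*6) = (-3 - 10)*(-69) + (-2 + 45 + 54) = -13*(-69) + 97 = 897 + 97 = 994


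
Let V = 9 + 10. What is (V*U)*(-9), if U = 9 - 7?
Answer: -342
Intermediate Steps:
U = 2
V = 19
(V*U)*(-9) = (19*2)*(-9) = 38*(-9) = -342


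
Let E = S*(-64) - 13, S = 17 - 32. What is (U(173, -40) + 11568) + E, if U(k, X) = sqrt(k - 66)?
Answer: 12515 + sqrt(107) ≈ 12525.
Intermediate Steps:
S = -15
U(k, X) = sqrt(-66 + k)
E = 947 (E = -15*(-64) - 13 = 960 - 13 = 947)
(U(173, -40) + 11568) + E = (sqrt(-66 + 173) + 11568) + 947 = (sqrt(107) + 11568) + 947 = (11568 + sqrt(107)) + 947 = 12515 + sqrt(107)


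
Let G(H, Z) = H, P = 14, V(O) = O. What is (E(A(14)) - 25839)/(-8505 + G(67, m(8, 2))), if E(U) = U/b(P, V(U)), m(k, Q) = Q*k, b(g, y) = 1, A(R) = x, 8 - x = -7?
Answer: 12912/4219 ≈ 3.0604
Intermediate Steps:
x = 15 (x = 8 - 1*(-7) = 8 + 7 = 15)
A(R) = 15
E(U) = U (E(U) = U/1 = U*1 = U)
(E(A(14)) - 25839)/(-8505 + G(67, m(8, 2))) = (15 - 25839)/(-8505 + 67) = -25824/(-8438) = -25824*(-1/8438) = 12912/4219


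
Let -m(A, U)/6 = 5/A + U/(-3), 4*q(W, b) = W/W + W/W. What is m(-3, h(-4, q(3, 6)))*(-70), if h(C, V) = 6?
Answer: -1540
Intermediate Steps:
q(W, b) = ½ (q(W, b) = (W/W + W/W)/4 = (1 + 1)/4 = (¼)*2 = ½)
m(A, U) = -30/A + 2*U (m(A, U) = -6*(5/A + U/(-3)) = -6*(5/A + U*(-⅓)) = -6*(5/A - U/3) = -30/A + 2*U)
m(-3, h(-4, q(3, 6)))*(-70) = (-30/(-3) + 2*6)*(-70) = (-30*(-⅓) + 12)*(-70) = (10 + 12)*(-70) = 22*(-70) = -1540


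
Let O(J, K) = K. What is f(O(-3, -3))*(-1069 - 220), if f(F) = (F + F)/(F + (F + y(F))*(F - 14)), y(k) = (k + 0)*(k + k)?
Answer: -1289/43 ≈ -29.977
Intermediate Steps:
y(k) = 2*k**2 (y(k) = k*(2*k) = 2*k**2)
f(F) = 2*F/(F + (-14 + F)*(F + 2*F**2)) (f(F) = (F + F)/(F + (F + 2*F**2)*(F - 14)) = (2*F)/(F + (F + 2*F**2)*(-14 + F)) = (2*F)/(F + (-14 + F)*(F + 2*F**2)) = 2*F/(F + (-14 + F)*(F + 2*F**2)))
f(O(-3, -3))*(-1069 - 220) = (2/(-13 - 27*(-3) + 2*(-3)**2))*(-1069 - 220) = (2/(-13 + 81 + 2*9))*(-1289) = (2/(-13 + 81 + 18))*(-1289) = (2/86)*(-1289) = (2*(1/86))*(-1289) = (1/43)*(-1289) = -1289/43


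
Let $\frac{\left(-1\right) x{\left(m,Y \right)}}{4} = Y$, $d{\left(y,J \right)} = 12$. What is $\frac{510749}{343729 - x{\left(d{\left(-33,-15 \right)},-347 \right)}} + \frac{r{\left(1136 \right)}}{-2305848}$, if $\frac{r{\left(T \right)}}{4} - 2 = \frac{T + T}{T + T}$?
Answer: $\frac{98142121005}{65782192514} \approx 1.4919$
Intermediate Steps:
$r{\left(T \right)} = 12$ ($r{\left(T \right)} = 8 + 4 \frac{T + T}{T + T} = 8 + 4 \frac{2 T}{2 T} = 8 + 4 \cdot 2 T \frac{1}{2 T} = 8 + 4 \cdot 1 = 8 + 4 = 12$)
$x{\left(m,Y \right)} = - 4 Y$
$\frac{510749}{343729 - x{\left(d{\left(-33,-15 \right)},-347 \right)}} + \frac{r{\left(1136 \right)}}{-2305848} = \frac{510749}{343729 - \left(-4\right) \left(-347\right)} + \frac{12}{-2305848} = \frac{510749}{343729 - 1388} + 12 \left(- \frac{1}{2305848}\right) = \frac{510749}{343729 - 1388} - \frac{1}{192154} = \frac{510749}{342341} - \frac{1}{192154} = \frac{98142121005}{65782192514}$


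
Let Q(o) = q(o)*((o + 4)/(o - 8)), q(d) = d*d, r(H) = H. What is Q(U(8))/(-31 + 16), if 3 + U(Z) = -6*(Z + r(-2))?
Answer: -3549/47 ≈ -75.511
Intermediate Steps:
U(Z) = 9 - 6*Z (U(Z) = -3 - 6*(Z - 2) = -3 - 6*(-2 + Z) = -3 + (12 - 6*Z) = 9 - 6*Z)
q(d) = d²
Q(o) = o²*(4 + o)/(-8 + o) (Q(o) = o²*((o + 4)/(o - 8)) = o²*((4 + o)/(-8 + o)) = o²*(4 + o)/(-8 + o))
Q(U(8))/(-31 + 16) = ((9 - 6*8)²*(4 + (9 - 6*8))/(-8 + (9 - 6*8)))/(-31 + 16) = ((9 - 48)²*(4 + (9 - 48))/(-8 + (9 - 48)))/(-15) = -(-39)²*(4 - 39)/(15*(-8 - 39)) = -507*(-35)/(5*(-47)) = -507*(-1)*(-35)/(5*47) = -1/15*53235/47 = -3549/47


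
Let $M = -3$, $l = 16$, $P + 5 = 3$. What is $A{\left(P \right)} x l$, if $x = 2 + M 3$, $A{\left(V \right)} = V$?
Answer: $224$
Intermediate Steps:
$P = -2$ ($P = -5 + 3 = -2$)
$x = -7$ ($x = 2 - 9 = -7$)
$A{\left(P \right)} x l = \left(-2\right) \left(-7\right) 16 = 14 \cdot 16 = 224$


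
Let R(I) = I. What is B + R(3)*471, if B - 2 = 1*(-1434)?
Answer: -19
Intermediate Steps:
B = -1432 (B = 2 + 1*(-1434) = 2 - 1434 = -1432)
B + R(3)*471 = -1432 + 3*471 = -1432 + 1413 = -19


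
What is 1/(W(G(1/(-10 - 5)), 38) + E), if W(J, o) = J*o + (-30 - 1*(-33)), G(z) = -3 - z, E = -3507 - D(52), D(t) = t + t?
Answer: -15/55792 ≈ -0.00026886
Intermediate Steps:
D(t) = 2*t
E = -3611 (E = -3507 - 2*52 = -3507 - 1*104 = -3507 - 104 = -3611)
W(J, o) = 3 + J*o (W(J, o) = J*o + (-30 + 33) = J*o + 3 = 3 + J*o)
1/(W(G(1/(-10 - 5)), 38) + E) = 1/((3 + (-3 - 1/(-10 - 5))*38) - 3611) = 1/((3 + (-3 - 1/(-15))*38) - 3611) = 1/((3 + (-3 - 1*(-1/15))*38) - 3611) = 1/((3 + (-3 + 1/15)*38) - 3611) = 1/((3 - 44/15*38) - 3611) = 1/((3 - 1672/15) - 3611) = 1/(-1627/15 - 3611) = 1/(-55792/15) = -15/55792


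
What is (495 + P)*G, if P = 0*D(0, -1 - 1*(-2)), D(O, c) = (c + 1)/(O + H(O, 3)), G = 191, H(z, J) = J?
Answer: 94545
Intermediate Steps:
D(O, c) = (1 + c)/(3 + O) (D(O, c) = (c + 1)/(O + 3) = (1 + c)/(3 + O))
P = 0 (P = 0*((1 + (-1 - 1*(-2)))/(3 + 0)) = 0*((1 + (-1 + 2))/3) = 0*((1 + 1)/3) = 0*((⅓)*2) = 0*(⅔) = 0)
(495 + P)*G = (495 + 0)*191 = 495*191 = 94545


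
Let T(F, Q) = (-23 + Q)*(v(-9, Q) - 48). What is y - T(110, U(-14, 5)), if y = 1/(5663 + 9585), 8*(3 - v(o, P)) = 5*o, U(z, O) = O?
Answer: -10807019/15248 ≈ -708.75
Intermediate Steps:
v(o, P) = 3 - 5*o/8
T(F, Q) = 7245/8 - 315*Q/8 (T(F, Q) = (-23 + Q)*((3 - 5/8*(-9)) - 48) = (-23 + Q)*((3 + 45/8) - 48) = (-23 + Q)*(69/8 - 48) = (-23 + Q)*(-315/8) = 7245/8 - 315*Q/8)
y = 1/15248 ≈ 6.5582e-5
y - T(110, U(-14, 5)) = 1/15248 - (7245/8 - 315/8*5) = 1/15248 - (7245/8 - 1575/8) = 1/15248 - 1*2835/4 = 1/15248 - 2835/4 = -10807019/15248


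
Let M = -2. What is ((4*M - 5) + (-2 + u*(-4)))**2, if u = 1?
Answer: 361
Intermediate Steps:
((4*M - 5) + (-2 + u*(-4)))**2 = ((4*(-2) - 5) + (-2 + 1*(-4)))**2 = ((-8 - 5) + (-2 - 4))**2 = (-13 - 6)**2 = (-19)**2 = 361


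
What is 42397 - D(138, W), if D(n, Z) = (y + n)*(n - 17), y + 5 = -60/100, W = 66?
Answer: 131883/5 ≈ 26377.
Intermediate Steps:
y = -28/5 (y = -5 - 60/100 = -5 - 60*1/100 = -5 - ⅗ = -28/5 ≈ -5.6000)
D(n, Z) = (-17 + n)*(-28/5 + n) (D(n, Z) = (-28/5 + n)*(n - 17) = (-28/5 + n)*(-17 + n) = (-17 + n)*(-28/5 + n))
42397 - D(138, W) = 42397 - (476/5 + 138² - 113/5*138) = 42397 - (476/5 + 19044 - 15594/5) = 42397 - 1*80102/5 = 42397 - 80102/5 = 131883/5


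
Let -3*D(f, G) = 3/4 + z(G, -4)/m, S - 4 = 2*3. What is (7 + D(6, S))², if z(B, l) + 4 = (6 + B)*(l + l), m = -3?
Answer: 9025/144 ≈ 62.674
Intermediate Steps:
z(B, l) = -4 + 2*l*(6 + B) (z(B, l) = -4 + (6 + B)*(l + l) = -4 + (6 + B)*(2*l) = -4 + 2*l*(6 + B))
S = 10 (S = 4 + 2*3 = 4 + 6 = 10)
D(f, G) = -217/36 - 8*G/9 (D(f, G) = -(3/4 + (-4 + 12*(-4) + 2*G*(-4))/(-3))/3 = -(3*(¼) + (-4 - 48 - 8*G)*(-⅓))/3 = -(¾ + (-52 - 8*G)*(-⅓))/3 = -(¾ + (52/3 + 8*G/3))/3 = -(217/12 + 8*G/3)/3 = -217/36 - 8*G/9)
(7 + D(6, S))² = (7 + (-217/36 - 8/9*10))² = (7 + (-217/36 - 80/9))² = (7 - 179/12)² = (-95/12)² = 9025/144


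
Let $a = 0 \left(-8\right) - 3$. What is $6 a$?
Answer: $-18$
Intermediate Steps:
$a = -3$ ($a = 0 - 3 = -3$)
$6 a = 6 \left(-3\right) = -18$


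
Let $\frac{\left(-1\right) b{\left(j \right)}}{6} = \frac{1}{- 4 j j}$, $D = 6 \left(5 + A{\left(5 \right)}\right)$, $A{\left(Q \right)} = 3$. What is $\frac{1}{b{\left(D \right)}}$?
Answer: $1536$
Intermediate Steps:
$D = 48$ ($D = 6 \left(5 + 3\right) = 6 \cdot 8 = 48$)
$b{\left(j \right)} = \frac{3}{2 j^{2}}$ ($b{\left(j \right)} = - \frac{6}{- 4 j j} = - \frac{6}{\left(-4\right) j^{2}} = - 6 \left(- \frac{1}{4 j^{2}}\right) = \frac{3}{2 j^{2}}$)
$\frac{1}{b{\left(D \right)}} = \frac{1}{\frac{3}{2} \cdot \frac{1}{2304}} = \frac{1}{\frac{1}{1536}} = 1536$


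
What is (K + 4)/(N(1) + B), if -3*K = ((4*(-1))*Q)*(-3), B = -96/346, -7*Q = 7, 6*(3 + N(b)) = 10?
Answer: -1038/209 ≈ -4.9665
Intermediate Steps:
N(b) = -4/3 (N(b) = -3 + (⅙)*10 = -3 + 5/3 = -4/3)
Q = -1 (Q = -⅐*7 = -1)
B = -48/173 (B = -96*1/346 = -48/173 ≈ -0.27746)
K = 4 (K = -(4*(-1))*(-1)*(-3)/3 = -(-4*(-1))*(-3)/3 = -4*(-3)/3 = -⅓*(-12) = 4)
(K + 4)/(N(1) + B) = (4 + 4)/(-4/3 - 48/173) = 8/(-836/519) = 8*(-519/836) = -1038/209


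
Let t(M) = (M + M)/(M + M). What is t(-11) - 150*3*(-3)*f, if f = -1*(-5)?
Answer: 6751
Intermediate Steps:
t(M) = 1 (t(M) = (2*M)/((2*M)) = (2*M)*(1/(2*M)) = 1)
f = 5
t(-11) - 150*3*(-3)*f = 1 - 150*3*(-3)*5 = 1 - (-1350)*5 = 1 - 150*(-45) = 1 + 6750 = 6751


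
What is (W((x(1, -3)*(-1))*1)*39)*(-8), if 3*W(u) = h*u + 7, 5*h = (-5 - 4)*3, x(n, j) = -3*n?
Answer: 4784/5 ≈ 956.80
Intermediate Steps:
h = -27/5 (h = ((-5 - 4)*3)/5 = (-9*3)/5 = (⅕)*(-27) = -27/5 ≈ -5.4000)
W(u) = 7/3 - 9*u/5 (W(u) = (-27*u/5 + 7)/3 = (7 - 27*u/5)/3 = 7/3 - 9*u/5)
(W((x(1, -3)*(-1))*1)*39)*(-8) = ((7/3 - 9*-3*1*(-1)/5)*39)*(-8) = ((7/3 - 9*(-3*(-1))/5)*39)*(-8) = ((7/3 - 27/5)*39)*(-8) = -46/15*39*(-8) = -598/5*(-8) = 4784/5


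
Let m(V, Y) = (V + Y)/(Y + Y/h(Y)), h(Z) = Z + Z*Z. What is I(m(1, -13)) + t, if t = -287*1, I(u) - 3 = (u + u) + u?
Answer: -44156/157 ≈ -281.25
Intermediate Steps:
h(Z) = Z + Z²
m(V, Y) = (V + Y)/(Y + 1/(1 + Y)) (m(V, Y) = (V + Y)/(Y + Y/((Y*(1 + Y)))) = (V + Y)/(Y + Y*(1/(Y*(1 + Y)))) = (V + Y)/(Y + 1/(1 + Y)))
I(u) = 3 + 3*u (I(u) = 3 + ((u + u) + u) = 3 + (2*u + u) = 3 + 3*u)
t = -287
I(m(1, -13)) + t = (3 + 3*((1 - 13)*(1 - 13)/(1 - 13*(1 - 13)))) - 287 = (3 + 3*(-12*(-12)/(1 - 13*(-12)))) - 287 = (3 + 3*(-12*(-12)/(1 + 156))) - 287 = (3 + 3*(-12*(-12)/157)) - 287 = (3 + 3*((1/157)*(-12)*(-12))) - 287 = (3 + 3*(144/157)) - 287 = (3 + 432/157) - 287 = 903/157 - 287 = -44156/157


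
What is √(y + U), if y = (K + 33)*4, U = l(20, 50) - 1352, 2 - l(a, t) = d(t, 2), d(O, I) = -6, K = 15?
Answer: 24*I*√2 ≈ 33.941*I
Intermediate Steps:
l(a, t) = 8 (l(a, t) = 2 - 1*(-6) = 2 + 6 = 8)
U = -1344 (U = 8 - 1352 = -1344)
y = 192 (y = (15 + 33)*4 = 48*4 = 192)
√(y + U) = √(192 - 1344) = √(-1152) = 24*I*√2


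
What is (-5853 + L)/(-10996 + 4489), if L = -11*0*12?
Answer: 1951/2169 ≈ 0.89949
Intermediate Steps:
L = 0 (L = 0*12 = 0)
(-5853 + L)/(-10996 + 4489) = (-5853 + 0)/(-10996 + 4489) = -5853/(-6507) = -5853*(-1/6507) = 1951/2169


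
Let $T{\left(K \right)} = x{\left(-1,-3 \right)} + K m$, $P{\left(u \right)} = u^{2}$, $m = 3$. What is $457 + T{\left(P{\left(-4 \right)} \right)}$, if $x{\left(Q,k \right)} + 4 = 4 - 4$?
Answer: $501$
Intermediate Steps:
$x{\left(Q,k \right)} = -4$ ($x{\left(Q,k \right)} = -4 + \left(4 - 4\right) = -4 + 0 = -4$)
$T{\left(K \right)} = -4 + 3 K$ ($T{\left(K \right)} = -4 + K 3 = -4 + 3 K$)
$457 + T{\left(P{\left(-4 \right)} \right)} = 457 - \left(4 - 3 \left(-4\right)^{2}\right) = 457 + \left(-4 + 3 \cdot 16\right) = 457 + \left(-4 + 48\right) = 457 + 44 = 501$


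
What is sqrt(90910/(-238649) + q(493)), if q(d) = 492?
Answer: sqrt(27999350258302)/238649 ≈ 22.172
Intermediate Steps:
sqrt(90910/(-238649) + q(493)) = sqrt(90910/(-238649) + 492) = sqrt(90910*(-1/238649) + 492) = sqrt(-90910/238649 + 492) = sqrt(117324398/238649) = sqrt(27999350258302)/238649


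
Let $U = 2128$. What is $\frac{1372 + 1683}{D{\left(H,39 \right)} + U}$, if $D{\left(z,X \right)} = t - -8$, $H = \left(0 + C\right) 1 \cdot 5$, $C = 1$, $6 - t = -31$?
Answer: $\frac{3055}{2173} \approx 1.4059$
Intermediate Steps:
$t = 37$ ($t = 6 - -31 = 6 + 31 = 37$)
$H = 5$ ($H = \left(0 + 1\right) 1 \cdot 5 = 1 \cdot 5 = 5$)
$D{\left(z,X \right)} = 45$ ($D{\left(z,X \right)} = 37 - -8 = 37 + 8 = 45$)
$\frac{1372 + 1683}{D{\left(H,39 \right)} + U} = \frac{1372 + 1683}{45 + 2128} = \frac{3055}{2173}$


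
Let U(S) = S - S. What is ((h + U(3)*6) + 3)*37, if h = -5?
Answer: -74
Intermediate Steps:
U(S) = 0
((h + U(3)*6) + 3)*37 = ((-5 + 0*6) + 3)*37 = ((-5 + 0) + 3)*37 = (-5 + 3)*37 = -2*37 = -74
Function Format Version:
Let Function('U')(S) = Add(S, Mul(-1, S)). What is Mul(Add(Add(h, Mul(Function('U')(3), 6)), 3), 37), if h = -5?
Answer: -74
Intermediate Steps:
Function('U')(S) = 0
Mul(Add(Add(h, Mul(Function('U')(3), 6)), 3), 37) = Mul(Add(Add(-5, Mul(0, 6)), 3), 37) = Mul(Add(Add(-5, 0), 3), 37) = Mul(Add(-5, 3), 37) = Mul(-2, 37) = -74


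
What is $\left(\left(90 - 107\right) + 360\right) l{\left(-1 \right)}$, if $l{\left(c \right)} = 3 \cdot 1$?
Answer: $1029$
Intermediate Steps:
$l{\left(c \right)} = 3$
$\left(\left(90 - 107\right) + 360\right) l{\left(-1 \right)} = \left(\left(90 - 107\right) + 360\right) 3 = \left(-17 + 360\right) 3 = 343 \cdot 3 = 1029$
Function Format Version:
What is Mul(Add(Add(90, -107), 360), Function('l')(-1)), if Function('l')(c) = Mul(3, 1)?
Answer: 1029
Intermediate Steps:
Function('l')(c) = 3
Mul(Add(Add(90, -107), 360), Function('l')(-1)) = Mul(Add(Add(90, -107), 360), 3) = Mul(Add(-17, 360), 3) = Mul(343, 3) = 1029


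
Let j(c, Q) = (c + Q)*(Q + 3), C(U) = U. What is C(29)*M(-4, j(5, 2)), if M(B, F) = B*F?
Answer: -4060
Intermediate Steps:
j(c, Q) = (3 + Q)*(Q + c) (j(c, Q) = (Q + c)*(3 + Q) = (3 + Q)*(Q + c))
C(29)*M(-4, j(5, 2)) = 29*(-4*(2**2 + 3*2 + 3*5 + 2*5)) = 29*(-4*(4 + 6 + 15 + 10)) = 29*(-4*35) = 29*(-140) = -4060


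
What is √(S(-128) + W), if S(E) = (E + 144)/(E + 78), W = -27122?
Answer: I*√678058/5 ≈ 164.69*I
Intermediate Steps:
S(E) = (144 + E)/(78 + E)
√(S(-128) + W) = √((144 - 128)/(78 - 128) - 27122) = √(16/(-50) - 27122) = √(-1/50*16 - 27122) = √(-8/25 - 27122) = √(-678058/25) = I*√678058/5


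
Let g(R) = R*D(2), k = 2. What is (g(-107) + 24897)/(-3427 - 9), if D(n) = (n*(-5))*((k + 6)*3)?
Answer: -50577/3436 ≈ -14.720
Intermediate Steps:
D(n) = -120*n (D(n) = (n*(-5))*((2 + 6)*3) = (-5*n)*(8*3) = -5*n*24 = -120*n)
g(R) = -240*R (g(R) = R*(-120*2) = R*(-240) = -240*R)
(g(-107) + 24897)/(-3427 - 9) = (-240*(-107) + 24897)/(-3427 - 9) = (25680 + 24897)/(-3436) = 50577*(-1/3436) = -50577/3436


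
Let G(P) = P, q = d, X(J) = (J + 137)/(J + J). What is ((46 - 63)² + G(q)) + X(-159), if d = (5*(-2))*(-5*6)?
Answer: 93662/159 ≈ 589.07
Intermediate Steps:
d = 300 (d = -10*(-30) = 300)
X(J) = (137 + J)/(2*J) (X(J) = (137 + J)/((2*J)) = (137 + J)*(1/(2*J)) = (137 + J)/(2*J))
q = 300
((46 - 63)² + G(q)) + X(-159) = ((46 - 63)² + 300) + (½)*(137 - 159)/(-159) = ((-17)² + 300) + (½)*(-1/159)*(-22) = (289 + 300) + 11/159 = 589 + 11/159 = 93662/159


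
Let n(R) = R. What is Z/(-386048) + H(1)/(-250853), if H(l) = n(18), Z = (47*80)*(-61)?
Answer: 3595543451/6052581184 ≈ 0.59405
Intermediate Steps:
Z = -229360 (Z = 3760*(-61) = -229360)
H(l) = 18
Z/(-386048) + H(1)/(-250853) = -229360/(-386048) + 18/(-250853) = -229360*(-1/386048) + 18*(-1/250853) = 14335/24128 - 18/250853 = 3595543451/6052581184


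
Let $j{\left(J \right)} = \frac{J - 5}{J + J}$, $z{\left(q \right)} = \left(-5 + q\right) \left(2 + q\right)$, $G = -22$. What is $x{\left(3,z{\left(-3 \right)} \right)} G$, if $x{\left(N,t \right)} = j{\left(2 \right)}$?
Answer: $\frac{33}{2} \approx 16.5$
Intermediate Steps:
$j{\left(J \right)} = \frac{-5 + J}{2 J}$
$x{\left(N,t \right)} = - \frac{3}{4}$ ($x{\left(N,t \right)} = \frac{-5 + 2}{2 \cdot 2} = \frac{1}{2} \cdot \frac{1}{2} \left(-3\right) = - \frac{3}{4}$)
$x{\left(3,z{\left(-3 \right)} \right)} G = \left(- \frac{3}{4}\right) \left(-22\right) = \frac{33}{2}$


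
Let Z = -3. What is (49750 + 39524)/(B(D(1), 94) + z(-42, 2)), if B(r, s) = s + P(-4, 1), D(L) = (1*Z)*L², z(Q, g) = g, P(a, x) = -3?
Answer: 29758/31 ≈ 959.94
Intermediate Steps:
D(L) = -3*L² (D(L) = (1*(-3))*L² = -3*L²)
B(r, s) = -3 + s (B(r, s) = s - 3 = -3 + s)
(49750 + 39524)/(B(D(1), 94) + z(-42, 2)) = (49750 + 39524)/((-3 + 94) + 2) = 89274/(91 + 2) = 89274/93 = 89274*(1/93) = 29758/31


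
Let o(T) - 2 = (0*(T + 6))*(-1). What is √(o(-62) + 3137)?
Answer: √3139 ≈ 56.027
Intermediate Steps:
o(T) = 2 (o(T) = 2 + (0*(T + 6))*(-1) = 2 + (0*(6 + T))*(-1) = 2 + 0*(-1) = 2 + 0 = 2)
√(o(-62) + 3137) = √(2 + 3137) = √3139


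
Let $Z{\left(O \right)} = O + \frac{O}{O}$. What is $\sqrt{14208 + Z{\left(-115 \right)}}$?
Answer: $9 \sqrt{174} \approx 118.72$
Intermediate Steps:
$Z{\left(O \right)} = 1 + O$ ($Z{\left(O \right)} = O + 1 = 1 + O$)
$\sqrt{14208 + Z{\left(-115 \right)}} = \sqrt{14208 + \left(1 - 115\right)} = \sqrt{14208 - 114} = \sqrt{14094} = 9 \sqrt{174}$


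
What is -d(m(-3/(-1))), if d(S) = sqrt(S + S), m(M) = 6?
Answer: -2*sqrt(3) ≈ -3.4641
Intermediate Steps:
d(S) = sqrt(2)*sqrt(S) (d(S) = sqrt(2*S) = sqrt(2)*sqrt(S))
-d(m(-3/(-1))) = -sqrt(2)*sqrt(6) = -2*sqrt(3)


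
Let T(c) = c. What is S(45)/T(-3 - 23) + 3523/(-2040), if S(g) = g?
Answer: -91699/26520 ≈ -3.4577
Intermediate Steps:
S(45)/T(-3 - 23) + 3523/(-2040) = 45/(-3 - 23) + 3523/(-2040) = 45/(-26) + 3523*(-1/2040) = 45*(-1/26) - 3523/2040 = -45/26 - 3523/2040 = -91699/26520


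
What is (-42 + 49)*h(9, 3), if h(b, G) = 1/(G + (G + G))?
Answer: 7/9 ≈ 0.77778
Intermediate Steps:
h(b, G) = 1/(3*G) (h(b, G) = 1/(G + 2*G) = 1/(3*G))
(-42 + 49)*h(9, 3) = (-42 + 49)*((⅓)/3) = 7*((⅓)*(⅓)) = 7*(⅑) = 7/9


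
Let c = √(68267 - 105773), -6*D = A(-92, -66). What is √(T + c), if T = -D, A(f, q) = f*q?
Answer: √(1012 + I*√37506) ≈ 31.956 + 3.0302*I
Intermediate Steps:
D = -1012 (D = -(-46)*(-66)/3 = -⅙*6072 = -1012)
T = 1012 (T = -1*(-1012) = 1012)
c = I*√37506 (c = √(-37506) = I*√37506 ≈ 193.66*I)
√(T + c) = √(1012 + I*√37506)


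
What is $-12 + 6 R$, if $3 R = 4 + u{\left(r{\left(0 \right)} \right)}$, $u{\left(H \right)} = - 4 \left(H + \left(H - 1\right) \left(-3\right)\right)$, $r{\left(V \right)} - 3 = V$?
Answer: $20$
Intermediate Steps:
$r{\left(V \right)} = 3 + V$
$u{\left(H \right)} = -12 + 8 H$ ($u{\left(H \right)} = - 4 \left(H + \left(-1 + H\right) \left(-3\right)\right) = - 4 \left(H - \left(-3 + 3 H\right)\right) = - 4 \left(3 - 2 H\right) = -12 + 8 H$)
$R = \frac{16}{3}$ ($R = \frac{4 - \left(12 - 8 \left(3 + 0\right)\right)}{3} = \frac{4 + \left(-12 + 8 \cdot 3\right)}{3} = \frac{4 + \left(-12 + 24\right)}{3} = \frac{4 + 12}{3} = \frac{1}{3} \cdot 16 = \frac{16}{3} \approx 5.3333$)
$-12 + 6 R = -12 + 6 \cdot \frac{16}{3} = -12 + 32 = 20$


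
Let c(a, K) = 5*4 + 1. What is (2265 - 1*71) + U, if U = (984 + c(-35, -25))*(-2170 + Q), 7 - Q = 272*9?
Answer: -4631861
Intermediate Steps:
c(a, K) = 21 (c(a, K) = 20 + 1 = 21)
Q = -2441 (Q = 7 - 272*9 = 7 - 1*2448 = 7 - 2448 = -2441)
U = -4634055 (U = (984 + 21)*(-2170 - 2441) = 1005*(-4611) = -4634055)
(2265 - 1*71) + U = (2265 - 1*71) - 4634055 = (2265 - 71) - 4634055 = 2194 - 4634055 = -4631861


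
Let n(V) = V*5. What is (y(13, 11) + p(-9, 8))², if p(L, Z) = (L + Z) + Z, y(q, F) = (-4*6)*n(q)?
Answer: 2411809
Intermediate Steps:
n(V) = 5*V
y(q, F) = -120*q (y(q, F) = (-4*6)*(5*q) = -120*q)
p(L, Z) = L + 2*Z
(y(13, 11) + p(-9, 8))² = (-120*13 + (-9 + 2*8))² = (-1560 + (-9 + 16))² = (-1560 + 7)² = (-1553)² = 2411809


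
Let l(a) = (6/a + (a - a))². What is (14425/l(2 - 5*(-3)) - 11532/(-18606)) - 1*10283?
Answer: 11779642529/111636 ≈ 1.0552e+5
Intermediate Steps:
l(a) = 36/a² (l(a) = (6/a + 0)² = (6/a)² = 36/a²)
(14425/l(2 - 5*(-3)) - 11532/(-18606)) - 1*10283 = (14425/((36/(2 - 5*(-3))²)) - 11532/(-18606)) - 1*10283 = (14425/((36/(2 + 15)²)) - 11532*(-1/18606)) - 10283 = (14425/((36/17²)) + 1922/3101) - 10283 = (14425/((36*(1/289))) + 1922/3101) - 10283 = (14425/(36/289) + 1922/3101) - 10283 = (14425*(289/36) + 1922/3101) - 10283 = (4168825/36 + 1922/3101) - 10283 = 12927595517/111636 - 10283 = 11779642529/111636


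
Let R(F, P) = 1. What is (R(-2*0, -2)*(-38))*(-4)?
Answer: 152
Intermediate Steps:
(R(-2*0, -2)*(-38))*(-4) = (1*(-38))*(-4) = -38*(-4) = 152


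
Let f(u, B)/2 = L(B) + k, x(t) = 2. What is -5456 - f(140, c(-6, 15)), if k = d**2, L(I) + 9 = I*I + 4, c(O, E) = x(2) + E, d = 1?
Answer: -6026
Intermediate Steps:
c(O, E) = 2 + E
L(I) = -5 + I**2 (L(I) = -9 + (I*I + 4) = -9 + (I**2 + 4) = -9 + (4 + I**2) = -5 + I**2)
k = 1 (k = 1**2 = 1)
f(u, B) = -8 + 2*B**2 (f(u, B) = 2*((-5 + B**2) + 1) = 2*(-4 + B**2) = -8 + 2*B**2)
-5456 - f(140, c(-6, 15)) = -5456 - (-8 + 2*(2 + 15)**2) = -5456 - (-8 + 2*17**2) = -5456 - (-8 + 2*289) = -5456 - (-8 + 578) = -5456 - 1*570 = -5456 - 570 = -6026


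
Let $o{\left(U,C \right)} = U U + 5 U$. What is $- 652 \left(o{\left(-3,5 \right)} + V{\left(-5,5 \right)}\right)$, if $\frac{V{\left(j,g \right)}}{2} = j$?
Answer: $10432$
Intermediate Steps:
$V{\left(j,g \right)} = 2 j$
$o{\left(U,C \right)} = U^{2} + 5 U$
$- 652 \left(o{\left(-3,5 \right)} + V{\left(-5,5 \right)}\right) = - 652 \left(- 3 \left(5 - 3\right) + 2 \left(-5\right)\right) = - 652 \left(\left(-3\right) 2 - 10\right) = - 652 \left(-6 - 10\right) = \left(-652\right) \left(-16\right) = 10432$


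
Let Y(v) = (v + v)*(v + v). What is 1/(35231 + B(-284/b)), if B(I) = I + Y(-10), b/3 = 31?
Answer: 93/3313399 ≈ 2.8068e-5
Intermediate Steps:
Y(v) = 4*v² (Y(v) = (2*v)*(2*v) = 4*v²)
b = 93 (b = 3*31 = 93)
B(I) = 400 + I (B(I) = I + 4*(-10)² = I + 4*100 = I + 400 = 400 + I)
1/(35231 + B(-284/b)) = 1/(35231 + (400 - 284/93)) = 1/(35231 + 36916/93) = 1/(3313399/93) = 93/3313399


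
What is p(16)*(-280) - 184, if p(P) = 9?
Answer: -2704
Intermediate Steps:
p(16)*(-280) - 184 = 9*(-280) - 184 = -2520 - 184 = -2704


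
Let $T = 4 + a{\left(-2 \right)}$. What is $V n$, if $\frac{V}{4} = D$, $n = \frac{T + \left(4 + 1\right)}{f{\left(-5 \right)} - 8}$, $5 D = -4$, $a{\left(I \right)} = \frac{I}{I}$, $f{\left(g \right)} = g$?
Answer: $\frac{32}{13} \approx 2.4615$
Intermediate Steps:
$a{\left(I \right)} = 1$
$D = - \frac{4}{5}$ ($D = \frac{1}{5} \left(-4\right) = - \frac{4}{5} \approx -0.8$)
$T = 5$ ($T = 4 + 1 = 5$)
$n = - \frac{10}{13}$ ($n = \frac{5 + \left(4 + 1\right)}{-5 - 8} = \frac{5 + 5}{-13} = 10 \left(- \frac{1}{13}\right) = - \frac{10}{13} \approx -0.76923$)
$V = - \frac{16}{5}$ ($V = 4 \left(- \frac{4}{5}\right) = - \frac{16}{5} \approx -3.2$)
$V n = \left(- \frac{16}{5}\right) \left(- \frac{10}{13}\right) = \frac{32}{13}$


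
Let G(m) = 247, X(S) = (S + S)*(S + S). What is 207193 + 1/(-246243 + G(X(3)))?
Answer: 50968649227/245996 ≈ 2.0719e+5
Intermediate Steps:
X(S) = 4*S**2 (X(S) = (2*S)*(2*S) = 4*S**2)
207193 + 1/(-246243 + G(X(3))) = 207193 + 1/(-246243 + 247) = 207193 + 1/(-245996) = 207193 - 1/245996 = 50968649227/245996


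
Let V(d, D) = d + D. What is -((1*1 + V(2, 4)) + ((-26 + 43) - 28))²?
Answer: -16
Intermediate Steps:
V(d, D) = D + d
-((1*1 + V(2, 4)) + ((-26 + 43) - 28))² = -((1*1 + (4 + 2)) + ((-26 + 43) - 28))² = -((1 + 6) + (17 - 28))² = -(7 - 11)² = -1*(-4)² = -1*16 = -16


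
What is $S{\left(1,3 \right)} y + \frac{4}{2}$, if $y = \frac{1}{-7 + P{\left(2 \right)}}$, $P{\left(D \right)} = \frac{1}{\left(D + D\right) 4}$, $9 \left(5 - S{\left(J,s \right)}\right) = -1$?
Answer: $\frac{1262}{999} \approx 1.2633$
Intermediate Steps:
$S{\left(J,s \right)} = \frac{46}{9}$ ($S{\left(J,s \right)} = 5 - - \frac{1}{9} = 5 + \frac{1}{9} = \frac{46}{9}$)
$P{\left(D \right)} = \frac{1}{8 D}$ ($P{\left(D \right)} = \frac{1}{2 D} \frac{1}{4} = \frac{1}{8 D}$)
$y = - \frac{16}{111}$ ($y = \frac{1}{-7 + \frac{1}{8 \cdot 2}} = \frac{1}{-7 + \frac{1}{8} \cdot \frac{1}{2}} = \frac{1}{-7 + \frac{1}{16}} = \frac{1}{- \frac{111}{16}} = - \frac{16}{111} \approx -0.14414$)
$S{\left(1,3 \right)} y + \frac{4}{2} = \frac{46}{9} \left(- \frac{16}{111}\right) + \frac{4}{2} = - \frac{736}{999} + 4 \cdot \frac{1}{2} = - \frac{736}{999} + 2 = \frac{1262}{999}$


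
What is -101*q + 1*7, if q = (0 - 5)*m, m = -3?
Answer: -1508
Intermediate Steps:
q = 15 (q = (0 - 5)*(-3) = -5*(-3) = 15)
-101*q + 1*7 = -101*15 + 1*7 = -1515 + 7 = -1508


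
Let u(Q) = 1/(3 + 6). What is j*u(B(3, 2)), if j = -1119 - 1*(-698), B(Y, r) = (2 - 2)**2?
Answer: -421/9 ≈ -46.778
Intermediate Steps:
B(Y, r) = 0 (B(Y, r) = 0**2 = 0)
u(Q) = 1/9
j = -421 (j = -1119 + 698 = -421)
j*u(B(3, 2)) = -421*1/9 = -421/9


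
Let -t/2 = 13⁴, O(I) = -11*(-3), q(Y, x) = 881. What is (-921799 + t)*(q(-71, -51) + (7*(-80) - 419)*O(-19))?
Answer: 30763571346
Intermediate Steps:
O(I) = 33
t = -57122 (t = -2*13⁴ = -2*28561 = -57122)
(-921799 + t)*(q(-71, -51) + (7*(-80) - 419)*O(-19)) = (-921799 - 57122)*(881 + (7*(-80) - 419)*33) = -978921*(881 + (-560 - 419)*33) = -978921*(881 - 979*33) = -978921*(881 - 32307) = -978921*(-31426) = 30763571346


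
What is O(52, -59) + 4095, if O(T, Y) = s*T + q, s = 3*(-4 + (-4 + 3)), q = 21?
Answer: 3336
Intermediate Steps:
s = -15 (s = 3*(-4 - 1) = 3*(-5) = -15)
O(T, Y) = 21 - 15*T (O(T, Y) = -15*T + 21 = 21 - 15*T)
O(52, -59) + 4095 = (21 - 15*52) + 4095 = (21 - 780) + 4095 = -759 + 4095 = 3336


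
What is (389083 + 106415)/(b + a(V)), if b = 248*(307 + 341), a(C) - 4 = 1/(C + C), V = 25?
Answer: 8258300/2678467 ≈ 3.0832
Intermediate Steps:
a(C) = 4 + 1/(2*C) (a(C) = 4 + 1/(C + C) = 4 + 1/(2*C))
b = 160704 (b = 248*648 = 160704)
(389083 + 106415)/(b + a(V)) = (389083 + 106415)/(160704 + (4 + (½)/25)) = 495498/(160704 + (4 + (½)*(1/25))) = 495498/(160704 + (4 + 1/50)) = 495498/(160704 + 201/50) = 495498/(8035401/50) = 495498*(50/8035401) = 8258300/2678467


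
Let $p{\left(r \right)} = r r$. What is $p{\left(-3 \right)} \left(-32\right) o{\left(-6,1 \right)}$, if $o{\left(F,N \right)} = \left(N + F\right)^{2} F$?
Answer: $43200$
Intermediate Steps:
$p{\left(r \right)} = r^{2}$
$o{\left(F,N \right)} = F \left(F + N\right)^{2}$ ($o{\left(F,N \right)} = \left(F + N\right)^{2} F = F \left(F + N\right)^{2}$)
$p{\left(-3 \right)} \left(-32\right) o{\left(-6,1 \right)} = \left(-3\right)^{2} \left(-32\right) \left(- 6 \left(-6 + 1\right)^{2}\right) = 9 \left(-32\right) \left(- 6 \left(-5\right)^{2}\right) = - 288 \left(\left(-6\right) 25\right) = \left(-288\right) \left(-150\right) = 43200$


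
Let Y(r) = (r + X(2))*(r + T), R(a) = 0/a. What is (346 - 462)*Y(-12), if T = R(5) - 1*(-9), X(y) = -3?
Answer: -5220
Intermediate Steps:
R(a) = 0
T = 9 (T = 0 - 1*(-9) = 0 + 9 = 9)
Y(r) = (-3 + r)*(9 + r) (Y(r) = (r - 3)*(r + 9) = (-3 + r)*(9 + r))
(346 - 462)*Y(-12) = (346 - 462)*(-27 + (-12)² + 6*(-12)) = -116*(-27 + 144 - 72) = -116*45 = -5220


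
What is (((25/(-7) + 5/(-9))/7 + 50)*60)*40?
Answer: 17432000/147 ≈ 1.1859e+5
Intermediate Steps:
(((25/(-7) + 5/(-9))/7 + 50)*60)*40 = (((25*(-1/7) + 5*(-1/9))*(1/7) + 50)*60)*40 = (((-25/7 - 5/9)*(1/7) + 50)*60)*40 = ((-260/63*1/7 + 50)*60)*40 = ((-260/441 + 50)*60)*40 = ((21790/441)*60)*40 = (435800/147)*40 = 17432000/147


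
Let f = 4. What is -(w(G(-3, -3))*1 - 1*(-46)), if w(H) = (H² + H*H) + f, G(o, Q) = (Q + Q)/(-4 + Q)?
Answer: -2522/49 ≈ -51.469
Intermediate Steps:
G(o, Q) = 2*Q/(-4 + Q) (G(o, Q) = (2*Q)/(-4 + Q) = 2*Q/(-4 + Q))
w(H) = 4 + 2*H² (w(H) = (H² + H*H) + 4 = (H² + H²) + 4 = 2*H² + 4 = 4 + 2*H²)
-(w(G(-3, -3))*1 - 1*(-46)) = -((4 + 2*(2*(-3)/(-4 - 3))²)*1 - 1*(-46)) = -((4 + 2*(2*(-3)/(-7))²)*1 + 46) = -((4 + 2*(2*(-3)*(-⅐))²)*1 + 46) = -((4 + 2*(6/7)²)*1 + 46) = -((4 + 2*(36/49))*1 + 46) = -((4 + 72/49)*1 + 46) = -((268/49)*1 + 46) = -(268/49 + 46) = -1*2522/49 = -2522/49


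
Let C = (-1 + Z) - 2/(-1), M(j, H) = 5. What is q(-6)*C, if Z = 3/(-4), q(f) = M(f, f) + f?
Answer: -¼ ≈ -0.25000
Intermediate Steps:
q(f) = 5 + f
Z = -¾ (Z = 3*(-¼) = -¾ ≈ -0.75000)
C = ¼ (C = (-1 - ¾) - 2/(-1) = -7/4 - 2*(-1) = -7/4 + 2 = ¼ ≈ 0.25000)
q(-6)*C = (5 - 6)*(¼) = -1*¼ = -¼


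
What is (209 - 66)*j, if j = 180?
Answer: 25740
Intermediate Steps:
(209 - 66)*j = (209 - 66)*180 = 143*180 = 25740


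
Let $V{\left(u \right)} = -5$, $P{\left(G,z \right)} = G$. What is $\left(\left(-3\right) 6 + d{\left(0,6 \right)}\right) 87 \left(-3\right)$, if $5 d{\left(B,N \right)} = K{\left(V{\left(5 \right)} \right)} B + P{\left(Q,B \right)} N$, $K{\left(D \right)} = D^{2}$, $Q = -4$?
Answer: $\frac{29754}{5} \approx 5950.8$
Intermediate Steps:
$d{\left(B,N \right)} = 5 B - \frac{4 N}{5}$ ($d{\left(B,N \right)} = \frac{\left(-5\right)^{2} B - 4 N}{5} = \frac{25 B - 4 N}{5} = \frac{- 4 N + 25 B}{5} = 5 B - \frac{4 N}{5}$)
$\left(\left(-3\right) 6 + d{\left(0,6 \right)}\right) 87 \left(-3\right) = \left(\left(-3\right) 6 + \left(5 \cdot 0 - \frac{24}{5}\right)\right) 87 \left(-3\right) = \left(-18 + \left(0 - \frac{24}{5}\right)\right) 87 \left(-3\right) = \left(-18 - \frac{24}{5}\right) 87 \left(-3\right) = \left(- \frac{114}{5}\right) 87 \left(-3\right) = \left(- \frac{9918}{5}\right) \left(-3\right) = \frac{29754}{5}$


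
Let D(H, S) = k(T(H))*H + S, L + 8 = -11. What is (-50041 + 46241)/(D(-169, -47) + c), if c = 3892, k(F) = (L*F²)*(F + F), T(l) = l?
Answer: 3800/30997763553 ≈ 1.2259e-7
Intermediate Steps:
L = -19 (L = -8 - 11 = -19)
k(F) = -38*F³ (k(F) = (-19*F²)*(F + F) = (-19*F²)*(2*F) = -38*F³)
D(H, S) = S - 38*H⁴ (D(H, S) = (-38*H³)*H + S = -38*H⁴ + S = S - 38*H⁴)
(-50041 + 46241)/(D(-169, -47) + c) = (-50041 + 46241)/((-47 - 38*(-169)⁴) + 3892) = -3800/((-47 - 38*815730721) + 3892) = -3800/((-47 - 30997767398) + 3892) = -3800/(-30997767445 + 3892) = -3800/(-30997763553) = -3800*(-1/30997763553) = 3800/30997763553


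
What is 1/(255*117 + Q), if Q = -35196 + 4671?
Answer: -1/690 ≈ -0.0014493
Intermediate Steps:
Q = -30525
1/(255*117 + Q) = 1/(255*117 - 30525) = 1/(29835 - 30525) = 1/(-690) = -1/690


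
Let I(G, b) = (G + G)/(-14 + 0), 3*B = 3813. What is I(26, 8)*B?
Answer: -33046/7 ≈ -4720.9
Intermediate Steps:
B = 1271 (B = (1/3)*3813 = 1271)
I(G, b) = -G/7 (I(G, b) = (2*G)/(-14) = (2*G)*(-1/14) = -G/7)
I(26, 8)*B = -1/7*26*1271 = -26/7*1271 = -33046/7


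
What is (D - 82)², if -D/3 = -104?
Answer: 52900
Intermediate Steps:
D = 312 (D = -3*(-104) = 312)
(D - 82)² = (312 - 82)² = 230² = 52900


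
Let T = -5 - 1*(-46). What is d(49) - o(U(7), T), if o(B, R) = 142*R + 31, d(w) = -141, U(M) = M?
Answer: -5994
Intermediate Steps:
T = 41 (T = -5 + 46 = 41)
o(B, R) = 31 + 142*R
d(49) - o(U(7), T) = -141 - (31 + 142*41) = -141 - (31 + 5822) = -141 - 1*5853 = -141 - 5853 = -5994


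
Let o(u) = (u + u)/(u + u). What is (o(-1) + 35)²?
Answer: 1296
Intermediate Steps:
o(u) = 1 (o(u) = (2*u)/((2*u)) = (2*u)*(1/(2*u)) = 1)
(o(-1) + 35)² = (1 + 35)² = 36² = 1296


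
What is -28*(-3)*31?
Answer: 2604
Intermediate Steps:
-28*(-3)*31 = 84*31 = 2604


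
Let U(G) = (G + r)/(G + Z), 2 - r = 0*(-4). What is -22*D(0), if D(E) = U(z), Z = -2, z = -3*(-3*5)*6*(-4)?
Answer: -11858/541 ≈ -21.919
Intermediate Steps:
z = -1080 (z = -(-45)*(-24) = -3*360 = -1080)
r = 2 (r = 2 - 0*(-4) = 2 - 1*0 = 2 + 0 = 2)
U(G) = (2 + G)/(-2 + G) (U(G) = (G + 2)/(G - 2) = (2 + G)/(-2 + G))
D(E) = 539/541 (D(E) = (2 - 1080)/(-2 - 1080) = -1078/(-1082) = -1/1082*(-1078) = 539/541)
-22*D(0) = -22*539/541 = -11858/541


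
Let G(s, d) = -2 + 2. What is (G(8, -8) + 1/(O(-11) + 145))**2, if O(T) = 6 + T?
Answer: 1/19600 ≈ 5.1020e-5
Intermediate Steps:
G(s, d) = 0
(G(8, -8) + 1/(O(-11) + 145))**2 = (0 + 1/((6 - 11) + 145))**2 = (0 + 1/(-5 + 145))**2 = (0 + 1/140)**2 = (1/140)**2 = 1/19600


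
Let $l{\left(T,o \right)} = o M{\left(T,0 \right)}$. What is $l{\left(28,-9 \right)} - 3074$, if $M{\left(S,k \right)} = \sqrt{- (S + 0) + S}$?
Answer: $-3074$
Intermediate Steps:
$M{\left(S,k \right)} = 0$ ($M{\left(S,k \right)} = \sqrt{- S + S} = \sqrt{0} = 0$)
$l{\left(T,o \right)} = 0$ ($l{\left(T,o \right)} = o 0 = 0$)
$l{\left(28,-9 \right)} - 3074 = 0 - 3074 = -3074$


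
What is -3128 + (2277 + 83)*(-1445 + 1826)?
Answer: 896032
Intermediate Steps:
-3128 + (2277 + 83)*(-1445 + 1826) = -3128 + 2360*381 = -3128 + 899160 = 896032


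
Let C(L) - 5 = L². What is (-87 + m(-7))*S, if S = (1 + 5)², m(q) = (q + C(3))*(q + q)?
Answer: -6660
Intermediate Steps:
C(L) = 5 + L²
m(q) = 2*q*(14 + q) (m(q) = (q + (5 + 3²))*(q + q) = (q + (5 + 9))*(2*q) = (q + 14)*(2*q) = (14 + q)*(2*q) = 2*q*(14 + q))
S = 36 (S = 6² = 36)
(-87 + m(-7))*S = (-87 + 2*(-7)*(14 - 7))*36 = (-87 + 2*(-7)*7)*36 = (-87 - 98)*36 = -185*36 = -6660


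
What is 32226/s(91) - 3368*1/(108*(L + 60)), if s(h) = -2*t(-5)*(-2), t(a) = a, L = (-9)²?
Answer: -61350611/38070 ≈ -1611.5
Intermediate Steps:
L = 81
s(h) = -20 (s(h) = -2*(-5)*(-2) = 10*(-2) = -20)
32226/s(91) - 3368*1/(108*(L + 60)) = 32226/(-20) - 3368*1/(108*(81 + 60)) = 32226*(-1/20) - 3368/(141*108) = -16113/10 - 3368/15228 = -16113/10 - 3368*1/15228 = -16113/10 - 842/3807 = -61350611/38070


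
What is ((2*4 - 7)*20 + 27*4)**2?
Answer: 16384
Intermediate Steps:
((2*4 - 7)*20 + 27*4)**2 = ((8 - 7)*20 + 108)**2 = (1*20 + 108)**2 = (20 + 108)**2 = 128**2 = 16384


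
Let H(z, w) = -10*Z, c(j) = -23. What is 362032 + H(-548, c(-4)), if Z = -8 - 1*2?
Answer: 362132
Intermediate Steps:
Z = -10 (Z = -8 - 2 = -10)
H(z, w) = 100 (H(z, w) = -10*(-10) = 100)
362032 + H(-548, c(-4)) = 362032 + 100 = 362132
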